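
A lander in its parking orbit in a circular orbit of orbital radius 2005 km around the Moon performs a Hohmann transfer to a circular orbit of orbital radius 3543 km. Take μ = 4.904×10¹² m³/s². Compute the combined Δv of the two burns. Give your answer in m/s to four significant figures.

r₁ = 2005 km = 2.005×10⁶ m.
r₂ = 3543 km = 3.543×10⁶ m.
Transfer ellipse a_t = (r₁ + r₂)/2 = 2.774×10⁶ m.
At r₁: circular v_c1 = √(μ/r₁) = 1564 m/s; transfer-perilune v_p = √[μ(2/r₁ − 1/a_t)] = 1767 m/s.
Δv₁ = v_p − v_c1 = 203.5 m/s.
At r₂: circular v_c2 = √(μ/r₂) = 1176 m/s; transfer-apolune v_a = √[μ(2/r₂ − 1/a_t)] = 1000 m/s.
Δv₂ = v_c2 − v_a = 176.3 m/s.
Total Δv = Δv₁ + Δv₂ = 379.8 m/s.

Δv_total ≈ 379.8 m/s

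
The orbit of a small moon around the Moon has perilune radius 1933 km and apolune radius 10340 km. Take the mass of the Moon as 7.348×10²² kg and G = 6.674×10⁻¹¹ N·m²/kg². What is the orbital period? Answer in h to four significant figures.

μ = GM = 6.674×10⁻¹¹ × 7.348×10²² = 4.904×10¹² m³/s².
Semi-major axis a = (r_p + r_a)/2 = (1933.0 + 10340)/2 = 6136.5 km = 6.136×10⁶ m.
By Kepler's third law T = 2π√(a³/μ) = 2π × 6.864×10³ = 4.313×10⁴ s.
= 11.98 h.

T ≈ 11.98 h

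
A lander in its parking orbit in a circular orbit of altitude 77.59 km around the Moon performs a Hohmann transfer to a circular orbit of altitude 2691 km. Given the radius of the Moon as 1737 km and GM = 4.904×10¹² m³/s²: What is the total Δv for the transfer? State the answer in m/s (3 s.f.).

r₁ = 1737 + 77.59 = 1814.6 km = 1.8146×10⁶ m.
r₂ = 1737 + 2691 = 4428.0 km = 4.4280×10⁶ m.
Transfer ellipse a_t = (r₁ + r₂)/2 = 3.121×10⁶ m.
At r₁: circular v_c1 = √(μ/r₁) = 1644 m/s; transfer-perilune v_p = √[μ(2/r₁ − 1/a_t)] = 1958 m/s.
Δv₁ = v_p − v_c1 = 314.1 m/s.
At r₂: circular v_c2 = √(μ/r₂) = 1052 m/s; transfer-apolune v_a = √[μ(2/r₂ − 1/a_t)] = 802.4 m/s.
Δv₂ = v_c2 − v_a = 250.0 m/s.
Total Δv = Δv₁ + Δv₂ = 564.1 m/s.

Δv_total ≈ 564 m/s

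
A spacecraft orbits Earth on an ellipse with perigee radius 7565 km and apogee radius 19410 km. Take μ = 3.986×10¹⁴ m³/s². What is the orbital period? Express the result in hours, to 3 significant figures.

Semi-major axis a = (r_p + r_a)/2 = (7565.0 + 19410)/2 = 13488 km = 1.349×10⁷ m.
By Kepler's third law T = 2π√(a³/μ) = 2π × 2.481×10³ = 1.559×10⁴ s.
= 4.330 hours.

T ≈ 4.33 hours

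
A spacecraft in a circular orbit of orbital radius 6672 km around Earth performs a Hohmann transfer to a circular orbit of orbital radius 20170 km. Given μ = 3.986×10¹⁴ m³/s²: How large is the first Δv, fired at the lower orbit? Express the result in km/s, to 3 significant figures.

Δv ≈ 1.75 km/s

r₁ = 6672 km = 6.672×10⁶ m.
r₂ = 20170 km = 2.017×10⁷ m.
Transfer ellipse a_t = (r₁ + r₂)/2 = 1.342×10⁷ m.
At r₁: circular v_c1 = √(μ/r₁) = 7729 m/s; transfer-perigee v_p = √[μ(2/r₁ − 1/a_t)] = 9475 m/s.
Δv₁ = v_p − v_c1 = 1746 m/s.
= 1.746 km/s.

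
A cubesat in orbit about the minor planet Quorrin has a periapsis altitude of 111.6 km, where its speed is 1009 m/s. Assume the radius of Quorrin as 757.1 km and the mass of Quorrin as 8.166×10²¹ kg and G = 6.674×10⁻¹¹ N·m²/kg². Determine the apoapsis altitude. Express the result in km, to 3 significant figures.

μ = GM = 6.674×10⁻¹¹ × 8.166×10²¹ = 5.450×10¹¹ m³/s².
r_p = 757.1 + 111.6 = 868.70 km = 8.687×10⁵ m.
Specific energy ε = v²/2 − μ/r = -1.183×10⁵ J/kg, so a = −μ/(2ε) = 2.303×10⁶ m.
The apsides satisfy r_p + r_a = 2a, so the apoapsis radius is 2a − r_p = 3.737×10⁶ m = 3737.0 km.
Apoapsis altitude = 3737.0 − 757.1 = 2979.9 km.

apoapsis altitude ≈ 2980 km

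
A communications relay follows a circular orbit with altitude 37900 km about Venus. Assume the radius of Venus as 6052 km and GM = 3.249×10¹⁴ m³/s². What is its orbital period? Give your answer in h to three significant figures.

T ≈ 28.2 h

r = 6052 + 37900 = 43952 km = 4.3952×10⁷ m.
Kepler's third law: T = 2π√(r³/μ) = 2π√((4.395×10⁷)³ / 3.249×10¹⁴).
r³/μ = 2.613×10⁸ s², so T = 2π × 1.617×10⁴ = 1.016×10⁵ s.
Converting: 1.016×10⁵ s ÷ 3600 = 28.21 h.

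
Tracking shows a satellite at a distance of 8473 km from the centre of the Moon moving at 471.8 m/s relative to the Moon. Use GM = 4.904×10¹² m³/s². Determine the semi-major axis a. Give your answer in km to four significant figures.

a ≈ 5245 km

r = 8.473×10⁶ m.
Vis-viva rearranged: 1/a = 2/r − v²/μ = 2.360×10⁻⁷ − 4.539×10⁻⁸ = 1.907×10⁻⁷ m⁻¹.
a = 5.245×10⁶ m = 5245.1 km.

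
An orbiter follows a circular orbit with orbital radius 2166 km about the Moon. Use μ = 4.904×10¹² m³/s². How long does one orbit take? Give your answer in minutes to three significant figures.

r = 2166 km = 2.166×10⁶ m.
Kepler's third law: T = 2π√(r³/μ) = 2π√((2.166×10⁶)³ / 4.904×10¹²).
r³/μ = 2.072×10⁶ s², so T = 2π × 1.440×10³ = 9.045×10³ s.
Converting: 9.045×10³ s ÷ 60.00 = 150.7 minutes.

T ≈ 151 minutes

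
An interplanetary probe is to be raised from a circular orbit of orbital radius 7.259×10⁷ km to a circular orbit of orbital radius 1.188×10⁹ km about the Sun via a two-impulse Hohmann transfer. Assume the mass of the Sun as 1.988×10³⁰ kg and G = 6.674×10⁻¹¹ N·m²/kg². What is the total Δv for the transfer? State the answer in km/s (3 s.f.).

Δv_total ≈ 22.9 km/s

μ = GM = 6.674×10⁻¹¹ × 1.988×10³⁰ = 1.327×10²⁰ m³/s².
r₁ = 7.259×10⁷ km = 7.259×10¹⁰ m.
r₂ = 1.188×10⁹ km = 1.188×10¹² m.
Transfer ellipse a_t = (r₁ + r₂)/2 = 6.303×10¹¹ m.
At r₁: circular v_c1 = √(μ/r₁) = 42750 m/s; transfer-perihelion v_p = √[μ(2/r₁ − 1/a_t)] = 58690 m/s.
Δv₁ = v_p − v_c1 = 15940 m/s.
At r₂: circular v_c2 = √(μ/r₂) = 10570 m/s; transfer-aphelion v_a = √[μ(2/r₂ − 1/a_t)] = 3586 m/s.
Δv₂ = v_c2 − v_a = 6982 m/s.
Total Δv = Δv₁ + Δv₂ = 22920 m/s = 22.92 km/s.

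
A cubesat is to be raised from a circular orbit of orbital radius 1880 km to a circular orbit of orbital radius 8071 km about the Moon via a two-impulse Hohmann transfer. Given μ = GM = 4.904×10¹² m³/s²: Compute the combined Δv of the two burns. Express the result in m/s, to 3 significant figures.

Δv_total ≈ 742 m/s

r₁ = 1880 km = 1.880×10⁶ m.
r₂ = 8071 km = 8.071×10⁶ m.
Transfer ellipse a_t = (r₁ + r₂)/2 = 4.976×10⁶ m.
At r₁: circular v_c1 = √(μ/r₁) = 1615 m/s; transfer-perilune v_p = √[μ(2/r₁ − 1/a_t)] = 2057 m/s.
Δv₁ = v_p − v_c1 = 441.9 m/s.
At r₂: circular v_c2 = √(μ/r₂) = 779.5 m/s; transfer-apolune v_a = √[μ(2/r₂ − 1/a_t)] = 479.2 m/s.
Δv₂ = v_c2 − v_a = 300.3 m/s.
Total Δv = Δv₁ + Δv₂ = 742.3 m/s.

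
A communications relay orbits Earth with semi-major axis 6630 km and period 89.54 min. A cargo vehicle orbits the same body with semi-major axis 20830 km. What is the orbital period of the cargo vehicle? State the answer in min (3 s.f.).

Kepler's third law: T² ∝ a³, so T₂ = T₁ (a₂/a₁)^(3/2).
a₂/a₁ = 3.142, (a₂/a₁)^(3/2) = 5.569.
T₂ = 89.54 × 5.569 = 498.6 min.

T₂ ≈ 499 min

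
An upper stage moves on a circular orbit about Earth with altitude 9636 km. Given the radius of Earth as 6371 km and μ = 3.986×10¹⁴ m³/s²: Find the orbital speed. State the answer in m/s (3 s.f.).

v ≈ 4990 m/s

r = 6371 + 9636 = 16007 km = 1.6007×10⁷ m.
For a circular orbit v = √(μ/r) = √(3.986×10¹⁴ / 1.601×10⁷) = √(2.490×10⁷) = 4990 m/s.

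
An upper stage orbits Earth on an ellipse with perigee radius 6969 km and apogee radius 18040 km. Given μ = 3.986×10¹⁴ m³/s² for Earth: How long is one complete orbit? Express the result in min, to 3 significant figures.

Semi-major axis a = (r_p + r_a)/2 = (6969.0 + 18040)/2 = 12504 km = 1.250×10⁷ m.
By Kepler's third law T = 2π√(a³/μ) = 2π × 2.215×10³ = 1.392×10⁴ s.
= 231.9 min.

T ≈ 232 min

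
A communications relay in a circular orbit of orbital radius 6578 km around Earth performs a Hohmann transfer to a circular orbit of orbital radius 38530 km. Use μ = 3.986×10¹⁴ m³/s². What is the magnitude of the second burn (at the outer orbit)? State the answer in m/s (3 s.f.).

r₁ = 6578 km = 6.578×10⁶ m.
r₂ = 38530 km = 3.853×10⁷ m.
Transfer ellipse a_t = (r₁ + r₂)/2 = 2.255×10⁷ m.
At r₁: circular v_c1 = √(μ/r₁) = 7784 m/s; transfer-perigee v_p = √[μ(2/r₁ − 1/a_t)] = 10170 m/s.
At r₂: circular v_c2 = √(μ/r₂) = 3216 m/s; transfer-apogee v_a = √[μ(2/r₂ − 1/a_t)] = 1737 m/s.
Δv₂ = v_c2 − v_a = 1479 m/s.

Δv ≈ 1480 m/s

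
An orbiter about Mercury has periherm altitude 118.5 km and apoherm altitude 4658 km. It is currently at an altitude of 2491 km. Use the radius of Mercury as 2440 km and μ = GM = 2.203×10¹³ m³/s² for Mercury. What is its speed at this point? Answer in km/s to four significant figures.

r_p = 2440 + 118.5 = 2558.5 km = 2.5585×10⁶ m.
r_a = 2440 + 4658 = 7098.0 km = 7.0980×10⁶ m.
r = 2440 + 2491 = 4931.0 km = 4.931×10⁶ m.
Semi-major axis a = (r_p + r_a)/2 = 4828.2 km = 4.828×10⁶ m.
Vis-viva: v² = μ(2/r − 1/a) = 2.203×10¹³ × (4.056×10⁻⁷ − 2.071×10⁻⁷) = 4.373×10⁶ m²/s².
v = 2091 m/s = 2.091 km/s.

v ≈ 2.091 km/s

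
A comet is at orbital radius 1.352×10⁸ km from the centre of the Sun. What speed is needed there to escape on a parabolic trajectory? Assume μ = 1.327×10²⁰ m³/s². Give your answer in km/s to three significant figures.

v_esc ≈ 44.3 km/s

r = 1.352×10⁸ km = 1.352×10¹¹ m.
Escape speed v_esc = √(2μ/r) = √(2 × 1.327×10²⁰ / 1.352×10¹¹) = √(1.963×10⁹) = 44310 m/s.
= 44.31 km/s.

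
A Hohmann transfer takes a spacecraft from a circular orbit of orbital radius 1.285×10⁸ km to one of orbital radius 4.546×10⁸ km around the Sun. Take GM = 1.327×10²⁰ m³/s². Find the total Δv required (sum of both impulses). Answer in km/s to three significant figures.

Δv_total ≈ 13.7 km/s

r₁ = 1.285×10⁸ km = 1.285×10¹¹ m.
r₂ = 4.546×10⁸ km = 4.546×10¹¹ m.
Transfer ellipse a_t = (r₁ + r₂)/2 = 2.916×10¹¹ m.
At r₁: circular v_c1 = √(μ/r₁) = 32140 m/s; transfer-perihelion v_p = √[μ(2/r₁ − 1/a_t)] = 40130 m/s.
Δv₁ = v_p − v_c1 = 7992 m/s.
At r₂: circular v_c2 = √(μ/r₂) = 17090 m/s; transfer-aphelion v_a = √[μ(2/r₂ − 1/a_t)] = 11340 m/s.
Δv₂ = v_c2 − v_a = 5743 m/s.
Total Δv = Δv₁ + Δv₂ = 13730 m/s = 13.73 km/s.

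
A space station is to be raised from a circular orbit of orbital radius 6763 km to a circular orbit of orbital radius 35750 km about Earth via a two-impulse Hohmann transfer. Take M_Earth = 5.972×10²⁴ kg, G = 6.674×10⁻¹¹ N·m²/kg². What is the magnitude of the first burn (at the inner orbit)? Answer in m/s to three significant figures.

μ = GM = 6.674×10⁻¹¹ × 5.972×10²⁴ = 3.986×10¹⁴ m³/s².
r₁ = 6763 km = 6.763×10⁶ m.
r₂ = 35750 km = 3.575×10⁷ m.
Transfer ellipse a_t = (r₁ + r₂)/2 = 2.126×10⁷ m.
At r₁: circular v_c1 = √(μ/r₁) = 7677 m/s; transfer-perigee v_p = √[μ(2/r₁ − 1/a_t)] = 9956 m/s.
Δv₁ = v_p − v_c1 = 2279 m/s.

Δv ≈ 2280 m/s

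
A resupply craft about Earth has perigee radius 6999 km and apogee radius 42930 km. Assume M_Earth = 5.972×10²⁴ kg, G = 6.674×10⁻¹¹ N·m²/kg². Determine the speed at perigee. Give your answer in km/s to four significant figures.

v ≈ 9.896 km/s

μ = GM = 6.674×10⁻¹¹ × 5.972×10²⁴ = 3.986×10¹⁴ m³/s².
Semi-major axis a = (r_p + r_a)/2 = 24964 km = 2.496×10⁷ m.
Vis-viva: v² = μ(2/r − 1/a) = 3.986×10¹⁴ × (2.858×10⁻⁷ − 4.006×10⁻⁸) = 9.793×10⁷ m²/s².
v = 9896 m/s = 9.896 km/s.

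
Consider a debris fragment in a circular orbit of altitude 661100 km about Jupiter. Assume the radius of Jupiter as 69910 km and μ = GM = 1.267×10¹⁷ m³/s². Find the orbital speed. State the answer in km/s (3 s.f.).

r = 69910 + 661100 = 731010 km = 7.3101×10⁸ m.
For a circular orbit v = √(μ/r) = √(1.267×10¹⁷ / 7.310×10⁸) = √(1.733×10⁸) = 13170 m/s.
That is 13.17 km/s.

v ≈ 13.2 km/s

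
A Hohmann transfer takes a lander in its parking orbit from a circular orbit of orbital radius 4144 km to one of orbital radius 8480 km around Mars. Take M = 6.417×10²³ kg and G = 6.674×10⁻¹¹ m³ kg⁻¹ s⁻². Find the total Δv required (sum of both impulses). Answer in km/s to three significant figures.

μ = GM = 6.674×10⁻¹¹ × 6.417×10²³ = 4.283×10¹³ m³/s².
r₁ = 4144 km = 4.144×10⁶ m.
r₂ = 8480 km = 8.480×10⁶ m.
Transfer ellipse a_t = (r₁ + r₂)/2 = 6.312×10⁶ m.
At r₁: circular v_c1 = √(μ/r₁) = 3215 m/s; transfer-periapsis v_p = √[μ(2/r₁ − 1/a_t)] = 3726 m/s.
Δv₁ = v_p − v_c1 = 511.4 m/s.
At r₂: circular v_c2 = √(μ/r₂) = 2247 m/s; transfer-apoapsis v_a = √[μ(2/r₂ − 1/a_t)] = 1821 m/s.
Δv₂ = v_c2 − v_a = 426.4 m/s.
Total Δv = Δv₁ + Δv₂ = 937.8 m/s = 0.9378 km/s.

Δv_total ≈ 0.938 km/s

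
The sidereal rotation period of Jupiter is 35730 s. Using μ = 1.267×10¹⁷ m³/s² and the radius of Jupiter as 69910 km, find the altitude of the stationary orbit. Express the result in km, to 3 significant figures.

A synchronous orbit has period T, so by Kepler's third law a = (μT²/4π²)^(1/3).
μT²/4π² = 1.267×10¹⁷ × (3.573×10⁴)² / 39.48 = 4.097×10²⁴ m³.
a = 1.600×10⁸ m = 1.6002×10⁵ km.
Altitude h = a − R = 1.6002×10⁵ − 69910 = 90105 km.

h_sync ≈ 90100 km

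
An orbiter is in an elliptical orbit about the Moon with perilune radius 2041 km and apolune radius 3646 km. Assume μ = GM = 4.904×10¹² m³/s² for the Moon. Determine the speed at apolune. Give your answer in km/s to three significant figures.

v ≈ 0.983 km/s

Semi-major axis a = (r_p + r_a)/2 = 2843.5 km = 2.844×10⁶ m.
Vis-viva: v² = μ(2/r − 1/a) = 4.904×10¹² × (5.485×10⁻⁷ − 3.517×10⁻⁷) = 9.654×10⁵ m²/s².
v = 982.6 m/s = 0.9826 km/s.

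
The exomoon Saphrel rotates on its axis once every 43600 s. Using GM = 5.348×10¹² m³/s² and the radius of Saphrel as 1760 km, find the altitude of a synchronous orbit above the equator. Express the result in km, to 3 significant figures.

h_sync ≈ 4600 km

A synchronous orbit has period T, so by Kepler's third law a = (μT²/4π²)^(1/3).
μT²/4π² = 5.348×10¹² × (4.360×10⁴)² / 39.48 = 2.575×10²⁰ m³.
a = 6.362×10⁶ m = 6362.1 km.
Altitude h = a − R = 6362.1 − 1760 = 4602.1 km.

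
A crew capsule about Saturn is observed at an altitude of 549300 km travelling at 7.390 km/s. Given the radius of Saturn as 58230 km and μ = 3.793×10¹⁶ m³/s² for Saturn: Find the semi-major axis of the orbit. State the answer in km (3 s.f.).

r = 58230 + 549300 = 6.0753×10⁵ km = 6.075×10⁸ m.
Specific orbital energy ε = v²/2 − μ/r = (7390)²/2 − 3.793×10¹⁶/6.075×10⁸ = -3.513×10⁷ J/kg.
Since ε = −μ/(2a), a = −μ/(2ε) = 5.399×10⁸ m = 5.3990×10⁵ km.

a ≈ 5.40×10⁵ km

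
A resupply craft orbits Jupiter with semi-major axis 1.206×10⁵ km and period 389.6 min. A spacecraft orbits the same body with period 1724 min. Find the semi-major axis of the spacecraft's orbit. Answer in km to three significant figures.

Kepler's third law: a³ ∝ T², so a₂ = a₁ (T₂/T₁)^(2/3).
T₂/T₁ = 4.425, (T₂/T₁)^(2/3) = 2.695.
a₂ = 1.206×10⁵ × 2.695 = 3.251×10⁵ km.

a₂ ≈ 3.25×10⁵ km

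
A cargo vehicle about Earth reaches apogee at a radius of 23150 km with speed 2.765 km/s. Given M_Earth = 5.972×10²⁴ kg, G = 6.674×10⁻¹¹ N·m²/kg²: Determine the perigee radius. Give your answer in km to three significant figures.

perigee radius ≈ 6610 km

μ = GM = 6.674×10⁻¹¹ × 5.972×10²⁴ = 3.986×10¹⁴ m³/s².
r_a = 2.315×10⁷ m.
Specific energy ε = v²/2 − μ/r = -1.339×10⁷ J/kg, so a = −μ/(2ε) = 1.488×10⁷ m.
The apsides satisfy r_p + r_a = 2a, so the perigee radius is 2a − r_a = 6.607×10⁶ m = 6606.8 km.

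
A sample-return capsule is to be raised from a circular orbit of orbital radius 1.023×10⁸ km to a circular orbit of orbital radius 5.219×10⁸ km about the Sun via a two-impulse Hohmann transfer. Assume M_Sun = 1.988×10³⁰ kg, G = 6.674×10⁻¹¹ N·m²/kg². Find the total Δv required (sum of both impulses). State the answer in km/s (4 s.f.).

Δv_total ≈ 17.37 km/s

μ = GM = 6.674×10⁻¹¹ × 1.988×10³⁰ = 1.327×10²⁰ m³/s².
r₁ = 1.023×10⁸ km = 1.023×10¹¹ m.
r₂ = 5.219×10⁸ km = 5.219×10¹¹ m.
Transfer ellipse a_t = (r₁ + r₂)/2 = 3.121×10¹¹ m.
At r₁: circular v_c1 = √(μ/r₁) = 36010 m/s; transfer-perihelion v_p = √[μ(2/r₁ − 1/a_t)] = 46570 m/s.
Δv₁ = v_p − v_c1 = 10560 m/s.
At r₂: circular v_c2 = √(μ/r₂) = 15940 m/s; transfer-aphelion v_a = √[μ(2/r₂ − 1/a_t)] = 9128 m/s.
Δv₂ = v_c2 − v_a = 6816 m/s.
Total Δv = Δv₁ + Δv₂ = 17370 m/s = 17.37 km/s.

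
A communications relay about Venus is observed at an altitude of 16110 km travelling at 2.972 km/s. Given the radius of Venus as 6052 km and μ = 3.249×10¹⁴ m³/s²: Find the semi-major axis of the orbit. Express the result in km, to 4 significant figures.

r = 6052 + 16110 = 22162 km = 2.216×10⁷ m.
Vis-viva rearranged: 1/a = 2/r − v²/μ = 9.024×10⁻⁸ − 2.719×10⁻⁸ = 6.306×10⁻⁸ m⁻¹.
a = 1.586×10⁷ m = 15858 km.

a ≈ 15860 km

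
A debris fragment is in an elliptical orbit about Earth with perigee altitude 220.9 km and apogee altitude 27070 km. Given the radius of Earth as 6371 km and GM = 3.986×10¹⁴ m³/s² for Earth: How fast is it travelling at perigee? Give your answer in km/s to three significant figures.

v ≈ 10.1 km/s

r_p = 6371 + 220.9 = 6591.9 km = 6.5919×10⁶ m.
r_a = 6371 + 27070 = 33441 km = 3.3441×10⁷ m.
Semi-major axis a = (r_p + r_a)/2 = 20016 km = 2.002×10⁷ m.
Vis-viva: v² = μ(2/r − 1/a) = 3.986×10¹⁴ × (3.034×10⁻⁷ − 4.996×10⁻⁸) = 1.010×10⁸ m²/s².
v = 10050 m/s = 10.05 km/s.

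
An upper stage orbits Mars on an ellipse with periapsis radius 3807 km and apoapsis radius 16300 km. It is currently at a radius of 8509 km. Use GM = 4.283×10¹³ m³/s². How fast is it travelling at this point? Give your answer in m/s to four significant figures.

v ≈ 2410 m/s

Semi-major axis a = (r_p + r_a)/2 = 10054 km = 1.005×10⁷ m.
Vis-viva: v² = μ(2/r − 1/a) = 4.283×10¹³ × (2.350×10⁻⁷ − 9.947×10⁻⁸) = 5.807×10⁶ m²/s².
v = 2410 m/s.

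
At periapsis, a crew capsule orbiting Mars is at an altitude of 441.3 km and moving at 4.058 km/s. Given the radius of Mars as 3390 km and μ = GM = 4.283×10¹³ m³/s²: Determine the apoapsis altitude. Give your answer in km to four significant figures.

r_p = 3390 + 441.3 = 3831.3 km = 3.831×10⁶ m.
Specific energy ε = v²/2 − μ/r = -2.945×10⁶ J/kg, so a = −μ/(2ε) = 7.271×10⁶ m.
The apsides satisfy r_p + r_a = 2a, so the apoapsis radius is 2a − r_p = 1.071×10⁷ m = 10711 km.
Apoapsis altitude = 10711 − 3390 = 7320.6 km.

apoapsis altitude ≈ 7321 km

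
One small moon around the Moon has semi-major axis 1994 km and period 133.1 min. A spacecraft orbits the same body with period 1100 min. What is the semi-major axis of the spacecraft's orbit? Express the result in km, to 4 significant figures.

Kepler's third law: a³ ∝ T², so a₂ = a₁ (T₂/T₁)^(2/3).
T₂/T₁ = 8.264, (T₂/T₁)^(2/3) = 4.088.
a₂ = 1994 × 4.088 = 8151 km.

a₂ ≈ 8151 km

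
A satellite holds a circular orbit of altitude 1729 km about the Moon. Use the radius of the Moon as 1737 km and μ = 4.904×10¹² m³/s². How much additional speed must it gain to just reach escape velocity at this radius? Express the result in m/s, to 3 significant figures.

Δv ≈ 493 m/s

r = 1737 + 1729 = 3466.0 km = 3.4660×10⁶ m.
Circular speed v_c = √(μ/r) = 1189 m/s.
Escape speed v_esc = √(2μ/r) = √2 × v_c = 1682 m/s.
Δv = v_esc − v_c = 492.7 m/s.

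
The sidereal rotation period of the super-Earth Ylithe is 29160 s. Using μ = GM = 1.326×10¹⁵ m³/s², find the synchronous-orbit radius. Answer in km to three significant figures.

r_sync ≈ 30600 km

A synchronous orbit has period T, so by Kepler's third law a = (μT²/4π²)^(1/3).
μT²/4π² = 1.326×10¹⁵ × (2.916×10⁴)² / 39.48 = 2.856×10²² m³.
a = 3.057×10⁷ m = 30567 km.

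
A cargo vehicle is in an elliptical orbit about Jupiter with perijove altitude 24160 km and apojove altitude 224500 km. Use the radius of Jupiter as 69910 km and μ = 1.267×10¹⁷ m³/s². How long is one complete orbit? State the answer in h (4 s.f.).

r_p = 69910 + 24160 = 94070 km = 9.4070×10⁷ m.
r_a = 69910 + 224500 = 294410 km = 2.9441×10⁸ m.
Semi-major axis a = (r_p + r_a)/2 = (94070 + 2.9441×10⁵)/2 = 1.9424×10⁵ km = 1.942×10⁸ m.
By Kepler's third law T = 2π√(a³/μ) = 2π × 7.605×10³ = 4.779×10⁴ s.
= 13.27 h.

T ≈ 13.27 h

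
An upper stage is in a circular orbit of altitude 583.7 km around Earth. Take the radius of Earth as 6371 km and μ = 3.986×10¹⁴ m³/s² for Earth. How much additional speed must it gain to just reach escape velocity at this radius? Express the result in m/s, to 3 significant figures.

Δv ≈ 3140 m/s

r = 6371 + 583.7 = 6954.7 km = 6.9547×10⁶ m.
Circular speed v_c = √(μ/r) = 7571 m/s.
Escape speed v_esc = √(2μ/r) = √2 × v_c = 10710 m/s.
Δv = v_esc − v_c = 3136 m/s.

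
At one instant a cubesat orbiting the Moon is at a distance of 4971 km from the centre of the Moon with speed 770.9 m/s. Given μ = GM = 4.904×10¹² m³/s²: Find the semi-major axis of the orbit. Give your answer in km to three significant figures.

a ≈ 3560 km

r = 4.971×10⁶ m.
Vis-viva rearranged: 1/a = 2/r − v²/μ = 4.023×10⁻⁷ − 1.212×10⁻⁷ = 2.811×10⁻⁷ m⁻¹.
a = 3.557×10⁶ m = 3556.8 km.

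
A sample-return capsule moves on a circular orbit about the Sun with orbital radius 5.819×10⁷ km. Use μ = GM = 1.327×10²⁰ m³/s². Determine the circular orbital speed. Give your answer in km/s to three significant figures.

r = 5.819×10⁷ km = 5.819×10¹⁰ m.
For a circular orbit v = √(μ/r) = √(1.327×10²⁰ / 5.819×10¹⁰) = √(2.280×10⁹) = 47750 m/s.
That is 47.75 km/s.

v ≈ 47.8 km/s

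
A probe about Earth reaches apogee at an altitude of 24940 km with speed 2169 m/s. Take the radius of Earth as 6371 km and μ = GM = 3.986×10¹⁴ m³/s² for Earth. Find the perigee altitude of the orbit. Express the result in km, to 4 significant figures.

perigee altitude ≈ 725.9 km

r_a = 6371 + 24940 = 31311 km = 3.131×10⁷ m.
Specific energy ε = v²/2 − μ/r = -1.038×10⁷ J/kg, so a = −μ/(2ε) = 1.920×10⁷ m.
The apsides satisfy r_p + r_a = 2a, so the perigee radius is 2a − r_a = 7.097×10⁶ m = 7096.9 km.
Perigee altitude = 7096.9 − 6371 = 725.91 km.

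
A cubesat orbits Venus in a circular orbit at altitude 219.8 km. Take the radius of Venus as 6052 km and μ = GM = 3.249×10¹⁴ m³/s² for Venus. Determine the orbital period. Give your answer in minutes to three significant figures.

T ≈ 91.3 minutes

r = 6052 + 219.8 = 6271.8 km = 6.2718×10⁶ m.
Kepler's third law: T = 2π√(r³/μ) = 2π√((6.272×10⁶)³ / 3.249×10¹⁴).
r³/μ = 7.593×10⁵ s², so T = 2π × 8.714×10² = 5.475×10³ s.
Converting: 5.475×10³ s ÷ 60.00 = 91.25 minutes.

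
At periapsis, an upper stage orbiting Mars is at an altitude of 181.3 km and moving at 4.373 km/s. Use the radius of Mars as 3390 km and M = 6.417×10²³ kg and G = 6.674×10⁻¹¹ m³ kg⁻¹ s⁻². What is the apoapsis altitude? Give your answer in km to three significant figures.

apoapsis altitude ≈ 10700 km

μ = GM = 6.674×10⁻¹¹ × 6.417×10²³ = 4.283×10¹³ m³/s².
r_p = 3390 + 181.3 = 3571.3 km = 3.571×10⁶ m.
Specific energy ε = v²/2 − μ/r = -2.430×10⁶ J/kg, so a = −μ/(2ε) = 8.811×10⁶ m.
The apsides satisfy r_p + r_a = 2a, so the apoapsis radius is 2a − r_p = 1.405×10⁷ m = 14050 km.
Apoapsis altitude = 14050 − 3390 = 10660 km.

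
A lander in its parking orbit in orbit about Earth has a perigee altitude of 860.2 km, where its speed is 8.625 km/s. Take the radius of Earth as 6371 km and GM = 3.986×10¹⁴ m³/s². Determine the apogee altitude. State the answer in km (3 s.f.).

r_p = 6371 + 860.2 = 7231.2 km = 7.231×10⁶ m.
Specific energy ε = v²/2 − μ/r = -1.793×10⁷ J/kg, so a = −μ/(2ε) = 1.112×10⁷ m.
The apsides satisfy r_p + r_a = 2a, so the apogee radius is 2a − r_p = 1.500×10⁷ m = 15003 km.
Apogee altitude = 15003 − 6371 = 8632.5 km.

apogee altitude ≈ 8630 km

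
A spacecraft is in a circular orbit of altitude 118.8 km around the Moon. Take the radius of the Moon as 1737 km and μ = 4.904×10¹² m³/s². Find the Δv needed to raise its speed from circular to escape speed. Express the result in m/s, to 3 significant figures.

Δv ≈ 673 m/s

r = 1737 + 118.8 = 1855.8 km = 1.8558×10⁶ m.
Circular speed v_c = √(μ/r) = 1626 m/s.
Escape speed v_esc = √(2μ/r) = √2 × v_c = 2299 m/s.
Δv = v_esc − v_c = 673.3 m/s.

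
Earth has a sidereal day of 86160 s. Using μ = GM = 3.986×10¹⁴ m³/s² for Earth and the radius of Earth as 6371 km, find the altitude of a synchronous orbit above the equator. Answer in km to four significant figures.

A synchronous orbit has period T, so by Kepler's third law a = (μT²/4π²)^(1/3).
μT²/4π² = 3.986×10¹⁴ × (8.616×10⁴)² / 39.48 = 7.495×10²² m³.
a = 4.216×10⁷ m = 42163 km.
Altitude h = a − R = 42163 − 6371 = 35792 km.

h_sync ≈ 35790 km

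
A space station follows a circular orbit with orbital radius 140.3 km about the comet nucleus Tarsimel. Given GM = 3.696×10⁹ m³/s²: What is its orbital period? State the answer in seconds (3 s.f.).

T ≈ 5430 seconds

r = 140.3 km = 1.403×10⁵ m.
Kepler's third law: T = 2π√(r³/μ) = 2π√((1.403×10⁵)³ / 3.696×10⁹).
r³/μ = 7.472×10⁵ s², so T = 2π × 8.644×10² = 5.431×10³ s.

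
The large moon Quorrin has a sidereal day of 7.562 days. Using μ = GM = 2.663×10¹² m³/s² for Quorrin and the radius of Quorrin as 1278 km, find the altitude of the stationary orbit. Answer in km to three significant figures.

h_sync ≈ 29400 km

T = 7.562 days = 6.534×10⁵ s.
A synchronous orbit has period T, so by Kepler's third law a = (μT²/4π²)^(1/3).
μT²/4π² = 2.663×10¹² × (6.534×10⁵)² / 39.48 = 2.879×10²² m³.
a = 3.065×10⁷ m = 30650 km.
Altitude h = a − R = 30650 − 1278 = 29372 km.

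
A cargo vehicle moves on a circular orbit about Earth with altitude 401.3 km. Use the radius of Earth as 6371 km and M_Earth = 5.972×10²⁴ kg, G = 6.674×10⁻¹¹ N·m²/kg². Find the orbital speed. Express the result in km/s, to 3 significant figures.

v ≈ 7.67 km/s

μ = GM = 6.674×10⁻¹¹ × 5.972×10²⁴ = 3.986×10¹⁴ m³/s².
r = 6371 + 401.3 = 6772.3 km = 6.7723×10⁶ m.
For a circular orbit v = √(μ/r) = √(3.986×10¹⁴ / 6.772×10⁶) = √(5.885×10⁷) = 7672 m/s.
That is 7.672 km/s.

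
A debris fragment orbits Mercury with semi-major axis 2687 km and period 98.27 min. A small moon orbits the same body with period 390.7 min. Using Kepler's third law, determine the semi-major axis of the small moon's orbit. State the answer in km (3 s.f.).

Kepler's third law: a³ ∝ T², so a₂ = a₁ (T₂/T₁)^(2/3).
T₂/T₁ = 3.976, (T₂/T₁)^(2/3) = 2.510.
a₂ = 2687 × 2.510 = 6743 km.

a₂ ≈ 6740 km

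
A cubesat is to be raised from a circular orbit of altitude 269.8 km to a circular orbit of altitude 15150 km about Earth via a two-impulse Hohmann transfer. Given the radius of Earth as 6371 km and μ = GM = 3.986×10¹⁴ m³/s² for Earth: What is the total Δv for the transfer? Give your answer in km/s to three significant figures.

r₁ = 6371 + 269.8 = 6640.8 km = 6.6408×10⁶ m.
r₂ = 6371 + 15150 = 21521 km = 2.1521×10⁷ m.
Transfer ellipse a_t = (r₁ + r₂)/2 = 1.408×10⁷ m.
At r₁: circular v_c1 = √(μ/r₁) = 7747 m/s; transfer-perigee v_p = √[μ(2/r₁ − 1/a_t)] = 9578 m/s.
Δv₁ = v_p − v_c1 = 1831 m/s.
At r₂: circular v_c2 = √(μ/r₂) = 4304 m/s; transfer-apogee v_a = √[μ(2/r₂ − 1/a_t)] = 2956 m/s.
Δv₂ = v_c2 − v_a = 1348 m/s.
Total Δv = Δv₁ + Δv₂ = 3179 m/s = 3.179 km/s.

Δv_total ≈ 3.18 km/s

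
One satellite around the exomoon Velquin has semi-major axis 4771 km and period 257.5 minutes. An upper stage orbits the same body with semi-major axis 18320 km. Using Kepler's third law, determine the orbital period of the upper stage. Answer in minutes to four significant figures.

Kepler's third law: T² ∝ a³, so T₂ = T₁ (a₂/a₁)^(3/2).
a₂/a₁ = 3.840, (a₂/a₁)^(3/2) = 7.524.
T₂ = 257.5 × 7.524 = 1938 minutes.

T₂ ≈ 1938 minutes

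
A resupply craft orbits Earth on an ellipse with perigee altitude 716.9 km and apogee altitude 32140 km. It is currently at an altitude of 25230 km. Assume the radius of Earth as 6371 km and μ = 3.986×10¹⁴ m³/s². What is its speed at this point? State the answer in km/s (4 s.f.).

r_p = 6371 + 716.9 = 7087.9 km = 7.0879×10⁶ m.
r_a = 6371 + 32140 = 38511 km = 3.8511×10⁷ m.
r = 6371 + 25230 = 31601 km = 3.160×10⁷ m.
Semi-major axis a = (r_p + r_a)/2 = 22799 km = 2.280×10⁷ m.
Vis-viva: v² = μ(2/r − 1/a) = 3.986×10¹⁴ × (6.329×10⁻⁸ − 4.386×10⁻⁸) = 7.744×10⁶ m²/s².
v = 2783 m/s = 2.783 km/s.

v ≈ 2.783 km/s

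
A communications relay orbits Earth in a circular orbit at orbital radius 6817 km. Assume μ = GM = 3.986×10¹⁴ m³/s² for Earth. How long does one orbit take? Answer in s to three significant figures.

T ≈ 5600 s

r = 6817 km = 6.817×10⁶ m.
Kepler's third law: T = 2π√(r³/μ) = 2π√((6.817×10⁶)³ / 3.986×10¹⁴).
r³/μ = 7.948×10⁵ s², so T = 2π × 8.915×10² = 5.601×10³ s.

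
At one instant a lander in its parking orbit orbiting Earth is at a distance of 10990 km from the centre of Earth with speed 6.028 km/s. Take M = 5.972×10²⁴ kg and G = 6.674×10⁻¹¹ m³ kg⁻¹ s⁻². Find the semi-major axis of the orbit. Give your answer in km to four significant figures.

a ≈ 11010 km

μ = GM = 6.674×10⁻¹¹ × 5.972×10²⁴ = 3.986×10¹⁴ m³/s².
r = 1.099×10⁷ m.
Specific orbital energy ε = v²/2 − μ/r = (6028)²/2 − 3.986×10¹⁴/1.099×10⁷ = -1.810×10⁷ J/kg.
Since ε = −μ/(2a), a = −μ/(2ε) = 1.101×10⁷ m = 11011 km.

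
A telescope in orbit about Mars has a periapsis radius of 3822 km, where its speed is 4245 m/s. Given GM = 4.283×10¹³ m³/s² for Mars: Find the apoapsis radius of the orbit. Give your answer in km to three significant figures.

r_p = 3.822×10⁶ m.
Specific energy ε = v²/2 − μ/r = -2.196×10⁶ J/kg, so a = −μ/(2ε) = 9.751×10⁶ m.
The apsides satisfy r_p + r_a = 2a, so the apoapsis radius is 2a − r_p = 1.568×10⁷ m = 15680 km.

apoapsis radius ≈ 15700 km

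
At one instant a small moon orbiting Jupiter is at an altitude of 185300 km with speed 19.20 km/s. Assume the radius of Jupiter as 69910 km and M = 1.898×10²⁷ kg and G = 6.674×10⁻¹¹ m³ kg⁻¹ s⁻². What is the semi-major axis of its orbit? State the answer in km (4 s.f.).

a ≈ 2.030×10⁵ km

μ = GM = 6.674×10⁻¹¹ × 1.898×10²⁷ = 1.267×10¹⁷ m³/s².
r = 69910 + 185300 = 2.5521×10⁵ km = 2.552×10⁸ m.
Specific orbital energy ε = v²/2 − μ/r = (19200)²/2 − 1.267×10¹⁷/2.552×10⁸ = -3.120×10⁸ J/kg.
Since ε = −μ/(2a), a = −μ/(2ε) = 2.030×10⁸ m = 2.0298×10⁵ km.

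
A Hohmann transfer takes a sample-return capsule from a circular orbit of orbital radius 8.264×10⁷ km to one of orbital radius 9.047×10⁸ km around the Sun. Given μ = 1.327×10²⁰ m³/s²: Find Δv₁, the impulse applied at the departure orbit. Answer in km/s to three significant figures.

r₁ = 8.264×10⁷ km = 8.264×10¹⁰ m.
r₂ = 9.047×10⁸ km = 9.047×10¹¹ m.
Transfer ellipse a_t = (r₁ + r₂)/2 = 4.937×10¹¹ m.
At r₁: circular v_c1 = √(μ/r₁) = 40070 m/s; transfer-perihelion v_p = √[μ(2/r₁ − 1/a_t)] = 54250 m/s.
Δv₁ = v_p − v_c1 = 14170 m/s.
= 14.17 km/s.

Δv ≈ 14.2 km/s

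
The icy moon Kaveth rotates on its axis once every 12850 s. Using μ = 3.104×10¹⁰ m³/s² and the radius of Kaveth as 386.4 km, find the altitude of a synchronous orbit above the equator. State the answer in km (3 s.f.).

h_sync ≈ 120 km

A synchronous orbit has period T, so by Kepler's third law a = (μT²/4π²)^(1/3).
μT²/4π² = 3.104×10¹⁰ × (1.285×10⁴)² / 39.48 = 1.298×10¹⁷ m³.
a = 5.064×10⁵ m = 506.36 km.
Altitude h = a − R = 506.36 − 386.4 = 119.96 km.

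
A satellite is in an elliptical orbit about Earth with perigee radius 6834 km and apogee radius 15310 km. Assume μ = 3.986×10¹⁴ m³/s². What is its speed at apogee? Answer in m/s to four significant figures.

v ≈ 4009 m/s

Semi-major axis a = (r_p + r_a)/2 = 11072 km = 1.107×10⁷ m.
Vis-viva: v² = μ(2/r − 1/a) = 3.986×10¹⁴ × (1.306×10⁻⁷ − 9.032×10⁻⁸) = 1.607×10⁷ m²/s².
v = 4009 m/s.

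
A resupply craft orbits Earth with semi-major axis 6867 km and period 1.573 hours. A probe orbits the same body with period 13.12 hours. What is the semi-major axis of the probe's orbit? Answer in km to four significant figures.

Kepler's third law: a³ ∝ T², so a₂ = a₁ (T₂/T₁)^(2/3).
T₂/T₁ = 8.341, (T₂/T₁)^(2/3) = 4.113.
a₂ = 6867 × 4.113 = 28240 km.

a₂ ≈ 28240 km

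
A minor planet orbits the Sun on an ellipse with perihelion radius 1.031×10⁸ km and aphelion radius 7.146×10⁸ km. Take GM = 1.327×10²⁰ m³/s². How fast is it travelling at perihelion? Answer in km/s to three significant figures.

v ≈ 47.4 km/s

Semi-major axis a = (r_p + r_a)/2 = 4.0885×10⁸ km = 4.088×10¹¹ m.
Vis-viva: v² = μ(2/r − 1/a) = 1.327×10²⁰ × (1.940×10⁻¹¹ − 2.446×10⁻¹²) = 2.250×10⁹ m²/s².
v = 47430 m/s = 47.43 km/s.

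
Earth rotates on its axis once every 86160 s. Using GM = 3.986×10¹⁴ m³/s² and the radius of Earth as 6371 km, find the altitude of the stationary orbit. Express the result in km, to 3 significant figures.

h_sync ≈ 35800 km

A synchronous orbit has period T, so by Kepler's third law a = (μT²/4π²)^(1/3).
μT²/4π² = 3.986×10¹⁴ × (8.616×10⁴)² / 39.48 = 7.495×10²² m³.
a = 4.216×10⁷ m = 42163 km.
Altitude h = a − R = 42163 − 6371 = 35792 km.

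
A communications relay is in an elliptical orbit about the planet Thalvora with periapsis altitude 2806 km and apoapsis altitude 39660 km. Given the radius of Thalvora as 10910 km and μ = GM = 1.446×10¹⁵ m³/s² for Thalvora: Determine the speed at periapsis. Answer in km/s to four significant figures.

v ≈ 12.88 km/s

r_p = 10910 + 2806 = 13716 km = 1.3716×10⁷ m.
r_a = 10910 + 39660 = 50570 km = 5.0570×10⁷ m.
Semi-major axis a = (r_p + r_a)/2 = 32143 km = 3.214×10⁷ m.
Vis-viva: v² = μ(2/r − 1/a) = 1.446×10¹⁵ × (1.458×10⁻⁷ − 3.111×10⁻⁸) = 1.659×10⁸ m²/s².
v = 12880 m/s = 12.88 km/s.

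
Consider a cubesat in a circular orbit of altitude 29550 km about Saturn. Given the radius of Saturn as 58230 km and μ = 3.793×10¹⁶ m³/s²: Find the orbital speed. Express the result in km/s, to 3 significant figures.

v ≈ 20.8 km/s

r = 58230 + 29550 = 87780 km = 8.7780×10⁷ m.
For a circular orbit v = √(μ/r) = √(3.793×10¹⁶ / 8.778×10⁷) = √(4.321×10⁸) = 20790 m/s.
That is 20.79 km/s.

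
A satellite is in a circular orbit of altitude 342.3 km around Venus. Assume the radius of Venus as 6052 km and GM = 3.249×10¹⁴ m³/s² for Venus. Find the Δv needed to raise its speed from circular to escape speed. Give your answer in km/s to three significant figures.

r = 6052 + 342.3 = 6394.3 km = 6.3943×10⁶ m.
Circular speed v_c = √(μ/r) = 7128 m/s.
Escape speed v_esc = √(2μ/r) = √2 × v_c = 10080 m/s.
Δv = v_esc − v_c = 2953 m/s = 2.953 km/s.

Δv ≈ 2.95 km/s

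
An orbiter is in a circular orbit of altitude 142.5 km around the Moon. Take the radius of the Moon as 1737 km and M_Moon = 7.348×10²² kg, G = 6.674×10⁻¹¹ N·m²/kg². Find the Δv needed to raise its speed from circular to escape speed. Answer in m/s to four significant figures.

Δv ≈ 669.1 m/s

μ = GM = 6.674×10⁻¹¹ × 7.348×10²² = 4.904×10¹² m³/s².
r = 1737 + 142.5 = 1879.5 km = 1.8795×10⁶ m.
Circular speed v_c = √(μ/r) = 1615 m/s.
Escape speed v_esc = √(2μ/r) = √2 × v_c = 2284 m/s.
Δv = v_esc − v_c = 669.1 m/s.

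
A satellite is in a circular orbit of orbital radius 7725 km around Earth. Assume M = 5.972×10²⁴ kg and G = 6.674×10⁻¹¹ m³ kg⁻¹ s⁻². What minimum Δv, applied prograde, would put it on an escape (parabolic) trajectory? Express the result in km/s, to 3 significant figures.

μ = GM = 6.674×10⁻¹¹ × 5.972×10²⁴ = 3.986×10¹⁴ m³/s².
r = 7725 km = 7.725×10⁶ m.
Circular speed v_c = √(μ/r) = 7183 m/s.
Escape speed v_esc = √(2μ/r) = √2 × v_c = 10160 m/s.
Δv = v_esc − v_c = 2975 m/s = 2.975 km/s.

Δv ≈ 2.98 km/s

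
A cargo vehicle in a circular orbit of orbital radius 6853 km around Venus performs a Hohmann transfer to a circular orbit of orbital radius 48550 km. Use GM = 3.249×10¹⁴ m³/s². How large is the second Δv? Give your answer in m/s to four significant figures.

Δv ≈ 1300 m/s

r₁ = 6853 km = 6.853×10⁶ m.
r₂ = 48550 km = 4.855×10⁷ m.
Transfer ellipse a_t = (r₁ + r₂)/2 = 2.770×10⁷ m.
At r₁: circular v_c1 = √(μ/r₁) = 6885 m/s; transfer-periapsis v_p = √[μ(2/r₁ − 1/a_t)] = 9115 m/s.
At r₂: circular v_c2 = √(μ/r₂) = 2587 m/s; transfer-apoapsis v_a = √[μ(2/r₂ − 1/a_t)] = 1287 m/s.
Δv₂ = v_c2 − v_a = 1300 m/s.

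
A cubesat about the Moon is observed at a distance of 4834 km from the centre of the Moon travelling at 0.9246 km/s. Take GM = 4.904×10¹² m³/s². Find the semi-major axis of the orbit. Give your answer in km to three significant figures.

a ≈ 4180 km

r = 4.834×10⁶ m.
Vis-viva rearranged: 1/a = 2/r − v²/μ = 4.137×10⁻⁷ − 1.743×10⁻⁷ = 2.394×10⁻⁷ m⁻¹.
a = 4.177×10⁶ m = 4176.9 km.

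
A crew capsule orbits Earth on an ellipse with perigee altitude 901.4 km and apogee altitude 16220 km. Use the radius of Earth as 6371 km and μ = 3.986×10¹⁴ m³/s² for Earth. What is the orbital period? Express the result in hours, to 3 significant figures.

T ≈ 5.04 hours

r_p = 6371 + 901.4 = 7272.4 km = 7.2724×10⁶ m.
r_a = 6371 + 16220 = 22591 km = 2.2591×10⁷ m.
Semi-major axis a = (r_p + r_a)/2 = (7272.4 + 22591)/2 = 14932 km = 1.493×10⁷ m.
By Kepler's third law T = 2π√(a³/μ) = 2π × 2.890×10³ = 1.816×10⁴ s.
= 5.044 hours.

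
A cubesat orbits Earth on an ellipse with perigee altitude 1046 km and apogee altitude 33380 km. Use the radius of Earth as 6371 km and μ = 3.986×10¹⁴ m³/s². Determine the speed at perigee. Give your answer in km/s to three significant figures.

v ≈ 9.52 km/s

r_p = 6371 + 1046 = 7417.0 km = 7.4170×10⁶ m.
r_a = 6371 + 33380 = 39751 km = 3.9751×10⁷ m.
Semi-major axis a = (r_p + r_a)/2 = 23584 km = 2.358×10⁷ m.
Vis-viva: v² = μ(2/r − 1/a) = 3.986×10¹⁴ × (2.697×10⁻⁷ − 4.240×10⁻⁸) = 9.058×10⁷ m²/s².
v = 9517 m/s = 9.517 km/s.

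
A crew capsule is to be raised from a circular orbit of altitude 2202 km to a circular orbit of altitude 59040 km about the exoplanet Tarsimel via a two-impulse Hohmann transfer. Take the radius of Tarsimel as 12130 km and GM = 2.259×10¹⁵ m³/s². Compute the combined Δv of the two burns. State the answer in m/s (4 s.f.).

r₁ = 12130 + 2202 = 14332 km = 1.4332×10⁷ m.
r₂ = 12130 + 59040 = 71170 km = 7.1170×10⁷ m.
Transfer ellipse a_t = (r₁ + r₂)/2 = 4.275×10⁷ m.
At r₁: circular v_c1 = √(μ/r₁) = 12550 m/s; transfer-periapsis v_p = √[μ(2/r₁ − 1/a_t)] = 16200 m/s.
Δv₁ = v_p − v_c1 = 3644 m/s.
At r₂: circular v_c2 = √(μ/r₂) = 5634 m/s; transfer-apoapsis v_a = √[μ(2/r₂ − 1/a_t)] = 3262 m/s.
Δv₂ = v_c2 − v_a = 2372 m/s.
Total Δv = Δv₁ + Δv₂ = 6016 m/s.

Δv_total ≈ 6016 m/s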